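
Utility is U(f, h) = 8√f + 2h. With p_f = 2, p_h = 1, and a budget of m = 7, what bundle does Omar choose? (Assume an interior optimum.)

MU_f = 8/(2√f), MU_h = 2.
MRS = 8/(2√f) ÷ 2.
Tangency: set MRS = p_f/p_h = 2/1 = 2.
MRS depends only on f: 2/√f = 2 ⇒ √f = 2/2 = 1 ⇒ f* = 1.
From the budget, 1·h = 7 − 2·1 = 5, so h* = 5.

f* = 1, h* = 5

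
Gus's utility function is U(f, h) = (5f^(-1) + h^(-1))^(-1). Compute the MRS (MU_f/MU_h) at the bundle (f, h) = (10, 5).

For CES with ρ = -1, MRS = (5/1)·(h/f)^2.
At (10, 5): MRS = 1.25.
That is, one extra unit of f is worth 1.25 units of h at the margin.

MRS = 1.25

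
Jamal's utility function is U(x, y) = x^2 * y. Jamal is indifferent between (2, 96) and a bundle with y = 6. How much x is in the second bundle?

x = 8

U(2, 96) = 384.
Set U(x, 6) = 384 and solve.
With y = 6: x^2 = 384/6 = 64; taking the square root, x = 8.
Check: U(8, 6) = 384.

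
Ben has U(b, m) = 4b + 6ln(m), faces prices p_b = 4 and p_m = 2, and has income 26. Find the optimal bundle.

MU_b = 4, MU_m = 6/m.
MRS = 4 ÷ (6/m).
Tangency: set MRS = p_b/p_m = 4/2 = 2.
MRS depends only on m: (2/3)·m = 2 ⇒ m* = 2/(2/3) = 3.
From the budget, 4·b = 26 − 2·3 = 20, so b* = 5.

b* = 5, m* = 3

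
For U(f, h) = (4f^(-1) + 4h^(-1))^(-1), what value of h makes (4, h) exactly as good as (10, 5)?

U depends on (f, h) only through S = 4f^(-1) + 4h^(-1), so equal utility means equal S. At (10, 5): S = 1.2.
With f = 4: 4·4^(-1) = 1, so 4h^(-1) = 1.2 − 1 = 0.2, i.e. h^(-1) = 0.05.
Hence h = 1/0.05 = 20.
Check: U(4, 20) = 0.8333.

h = 20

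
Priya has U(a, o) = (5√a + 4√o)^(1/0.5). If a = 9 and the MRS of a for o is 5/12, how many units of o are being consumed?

o = 1

For CES with ρ = 0.5, MRS = (5/4)·√(o/a).
Setting (5/4)·√(o/9) = 5/12 gives √(o/9) = 1/3, so o/9 = 1/9 and o = 1.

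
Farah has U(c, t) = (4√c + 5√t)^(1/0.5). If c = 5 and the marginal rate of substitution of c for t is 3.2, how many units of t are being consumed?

t = 80

For CES with ρ = 0.5, MRS = (4/5)·√(t/c).
Setting (4/5)·√(t/5) = 3.2 gives √(t/5) = 4, so t/5 = 16 and t = 80.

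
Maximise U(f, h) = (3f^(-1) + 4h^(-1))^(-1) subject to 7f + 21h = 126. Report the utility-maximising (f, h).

f* = 6, h* = 4

For CES with ρ = -1, MRS = (3/4)·(h/f)^2.
Tangency: set MRS = p_f/p_h = 7/21 = 1/3.
So (h/f)^2 = 4/9; taking the square root, h/f = 2/3, i.e. h = (2/3)·f.
Substitute into the budget 7·f + 21·h = 126: 21·f = 126, so f* = 6 and h* = (2/3)·6 = 4.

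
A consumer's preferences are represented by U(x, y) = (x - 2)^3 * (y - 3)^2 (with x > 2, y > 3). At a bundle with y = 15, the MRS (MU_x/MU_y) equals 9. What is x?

MU_x = 3·(x−2)^2·(y−3)^2, MU_y = 2·(x−2)^3·(y−3).
MRS = (3/2)·(y−3)/(x−2).
Substitute y = 15: MRS = 18/(x − 2). Setting this equal to 9 gives x − 2 = 18/9 = 2, so x = 4.

x = 4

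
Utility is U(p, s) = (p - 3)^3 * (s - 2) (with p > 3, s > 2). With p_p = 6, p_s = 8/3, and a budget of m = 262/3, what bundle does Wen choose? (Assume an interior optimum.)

p* = 11, s* = 8

MU_p = 3·(p−3)^2·(s−2), MU_s = (p−3)^3.
MRS = (3/1)·(s−2)/(p−3).
Tangency: set MRS = p_p/p_s = 6/(8/3) = 2.25.
So (3/1)·(s − 2)/(p − 3) = 2.25, i.e. (s − 2) = 0.75·(p − 3).
Rewrite the budget in excess-of-subsistence terms: 6·(p − 3) + (8/3)·(s − 2) = 262/3 − 6·3 − (8/3)·2 = 64.
Substituting, 8·(p − 3) = 64, so p − 3 = 8 and p* = 11.
Then s − 2 = 0.75·8 = 6, so s* = 8.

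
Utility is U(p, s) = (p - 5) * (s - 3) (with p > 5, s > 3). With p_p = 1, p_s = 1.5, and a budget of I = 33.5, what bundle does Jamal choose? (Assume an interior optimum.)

p* = 17, s* = 11

MU_p = (s−3), MU_s = (p−5).
MRS = (s−3)/(p−5).
Tangency: set MRS = p_p/p_s = 1/1.5 = 2/3.
So (s − 3)/(p − 5) = 2/3, i.e. (s − 3) = (2/3)·(p − 5).
Rewrite the budget in excess-of-subsistence terms: 1·(p − 5) + 1.5·(s − 3) = 33.5 − 1·5 − 1.5·3 = 24.
Substituting, 2·(p − 5) = 24, so p − 5 = 12 and p* = 17.
Then s − 3 = (2/3)·12 = 8, so s* = 11.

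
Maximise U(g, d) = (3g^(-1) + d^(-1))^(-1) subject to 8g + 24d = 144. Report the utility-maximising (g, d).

g* = 9, d* = 3

For CES with ρ = -1, MRS = (3/1)·(d/g)^2.
Tangency: set MRS = p_g/p_d = 8/24 = 1/3.
So (d/g)^2 = 1/9; taking the square root, d/g = 1/3, i.e. d = (1/3)·g.
Substitute into the budget 8·g + 24·d = 144: 16·g = 144, so g* = 9 and d* = (1/3)·9 = 3.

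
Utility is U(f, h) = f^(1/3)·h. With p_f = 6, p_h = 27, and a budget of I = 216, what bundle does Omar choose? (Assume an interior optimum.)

f* = 9, h* = 6

MU_f = 1/3·f^(-2/3)·h and MU_h = f^(1/3).
MRS = MU_f/MU_h = (1/3)·h/f.
Tangency: set MRS = p_f/p_h = 6/27 = 2/9.
So (1/3)·h/f = 2/9, i.e. h = (2/3)·f.
Substitute into the budget 6·f + 27·h = 216: 24·f = 216, so f* = 9.
Then h* = (2/3)·9 = 6.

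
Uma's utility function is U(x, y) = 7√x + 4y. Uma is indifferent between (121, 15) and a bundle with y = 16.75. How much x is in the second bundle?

U(121, 15) = 137.
Set U(x, 16.75) = 137 and solve.
With y = 16.75: 7√x = 137 − 4·16.75 = 70, so √x = 10 and x = 100.
Check: U(100, 16.75) = 137.

x = 100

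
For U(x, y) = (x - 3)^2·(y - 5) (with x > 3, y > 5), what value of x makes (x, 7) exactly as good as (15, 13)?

U(15, 13) = 1152.
Set U(x, 7) = 1152 and solve.
With y = 7: (7 − 5) = 2, so (x − 3)^2 = 1152/2 = 576.
Taking the square root (with x > 3): x − 3 = 24, so x = 27.
Check: U(27, 7) = 1152.

x = 27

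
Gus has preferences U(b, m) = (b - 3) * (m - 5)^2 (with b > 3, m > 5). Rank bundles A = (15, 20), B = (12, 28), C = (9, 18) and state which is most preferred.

Bundle B

Evaluate utility at each bundle:
U(A) = 2700.
U(B) = 4761.
U(C) = 1014.
Highest utility is B, so B ≻ A ≻ C.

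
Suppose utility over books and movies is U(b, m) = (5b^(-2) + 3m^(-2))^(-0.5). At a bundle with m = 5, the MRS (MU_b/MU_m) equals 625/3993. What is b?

For CES with ρ = -2, MRS = (5/3)·(m/b)^3.
Setting (5/3)·(5/b)^3 = 625/3993 gives (5/b)^3 = 125/1331, so 5/b = 5/11 and b = 11.

b = 11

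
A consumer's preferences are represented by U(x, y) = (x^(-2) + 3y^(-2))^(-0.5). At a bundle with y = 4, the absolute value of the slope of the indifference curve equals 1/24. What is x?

For CES with ρ = -2, MRS = (1/3)·(y/x)^3.
Setting (1/3)·(4/x)^3 = 1/24 gives (4/x)^3 = 0.125, so 4/x = 0.5 and x = 8.

x = 8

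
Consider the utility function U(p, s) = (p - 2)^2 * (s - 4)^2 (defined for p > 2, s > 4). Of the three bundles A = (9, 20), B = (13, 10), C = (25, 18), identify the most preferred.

Evaluate utility at each bundle:
U(A) = 12544.
U(B) = 4356.
U(C) = 103684.
Highest utility is C, so C ≻ A ≻ B.

Bundle C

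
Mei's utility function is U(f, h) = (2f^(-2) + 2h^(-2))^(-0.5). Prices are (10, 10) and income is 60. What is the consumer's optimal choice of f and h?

f* = 3, h* = 3

For CES with ρ = -2, MRS = (h/f)^3.
Tangency: set MRS = p_f/p_h = 10/10 = 1.
So (h/f)^3 = 1; taking the cube root, h/f = 1, i.e. h = f.
Substitute into the budget 10·f + 10·h = 60: 20·f = 60, so f* = 3 and h* = 3.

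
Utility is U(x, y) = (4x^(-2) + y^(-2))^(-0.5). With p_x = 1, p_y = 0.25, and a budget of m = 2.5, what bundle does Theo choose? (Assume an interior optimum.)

x* = 2, y* = 2

For CES with ρ = -2, MRS = (4/1)·(y/x)^3.
Tangency: set MRS = p_x/p_y = 1/0.25 = 4.
So (y/x)^3 = 1; taking the cube root, y/x = 1, i.e. y = x.
Substitute into the budget 1·x + 0.25·y = 2.5: 1.25·x = 2.5, so x* = 2 and y* = 2.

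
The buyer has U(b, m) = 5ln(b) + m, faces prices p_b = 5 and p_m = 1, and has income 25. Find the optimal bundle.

MU_b = 5/b, MU_m = 1.
MRS = 5/b ÷ 1.
Tangency: set MRS = p_b/p_m = 5/1 = 5.
MRS depends only on b: 5/b = 5 ⇒ b* = 5/5 = 1.
From the budget, 1·m = 25 − 5·1 = 20, so m* = 20.

b* = 1, m* = 20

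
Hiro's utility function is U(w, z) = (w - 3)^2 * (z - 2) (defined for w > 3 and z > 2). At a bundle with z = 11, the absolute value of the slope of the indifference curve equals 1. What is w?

w = 21

MU_w = 2·(w−3)·(z−2), MU_z = (w−3)^2.
MRS = (2/1)·(z−2)/(w−3).
Substitute z = 11: MRS = 18/(w − 3). Setting this equal to 1 gives w − 3 = 18/1 = 18, so w = 21.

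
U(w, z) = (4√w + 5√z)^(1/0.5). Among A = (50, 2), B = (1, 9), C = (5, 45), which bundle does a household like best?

Bundle C

Evaluate utility at each bundle:
U(A) = 1250.000.
U(B) = 361.000.
U(C) = 1805.000.
Highest utility is C, so C ≻ A ≻ B.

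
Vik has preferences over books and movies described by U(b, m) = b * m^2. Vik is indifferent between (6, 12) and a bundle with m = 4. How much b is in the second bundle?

U(6, 12) = 864.
Set U(b, 4) = 864 and solve.
With m = 4: 4^2 = 16, so b = 864/16 = 54.
Check: U(54, 4) = 864.

b = 54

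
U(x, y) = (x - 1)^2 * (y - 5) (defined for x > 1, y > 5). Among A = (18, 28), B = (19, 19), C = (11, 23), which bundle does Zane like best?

Evaluate utility at each bundle:
U(A) = 6647.
U(B) = 4536.
U(C) = 1800.
Highest utility is A, so A ≻ B ≻ C.

Bundle A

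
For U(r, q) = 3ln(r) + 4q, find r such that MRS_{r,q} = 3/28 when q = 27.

MU_r = 3/r, MU_q = 4.
MRS = 3/r ÷ 4.
MRS depends only on r: 0.75/r = 3/28 ⇒ r = 0.75/(3/28) = 7.

r = 7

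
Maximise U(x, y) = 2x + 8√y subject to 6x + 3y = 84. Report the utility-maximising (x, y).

x* = 6, y* = 16

MU_x = 2, MU_y = 8/(2√y).
MRS = 2 ÷ (8/(2√y)).
Tangency: set MRS = p_x/p_y = 6/3 = 2.
MRS depends only on y: 0.5·√y = 2 ⇒ √y = 2/0.5 = 4 ⇒ y* = 16.
From the budget, 6·x = 84 − 3·16 = 36, so x* = 6.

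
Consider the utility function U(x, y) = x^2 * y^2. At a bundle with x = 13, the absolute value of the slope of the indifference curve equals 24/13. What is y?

y = 24

MU_x = 2·x·y^2 and MU_y = 2·x^2·y.
MRS = MU_x/MU_y = y/x.
Substitute x = 13: MRS = y/13. Setting y/13 = 24/13 gives y = (24/13)·13 = 24.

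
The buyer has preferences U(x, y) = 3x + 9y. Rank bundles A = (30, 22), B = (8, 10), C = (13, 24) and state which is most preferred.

Bundle A

Evaluate utility at each bundle:
U(A) = 288.
U(B) = 114.
U(C) = 255.
Highest utility is A, so A ≻ C ≻ B.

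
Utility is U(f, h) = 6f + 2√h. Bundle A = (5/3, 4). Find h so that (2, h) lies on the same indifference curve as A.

h = 1

U(5/3, 4) = 14.
Set U(2, h) = 14 and solve.
With f = 2: 2√h = 14 − 6·2 = 2, so √h = 1 and h = 1.
Check: U(2, 1) = 14.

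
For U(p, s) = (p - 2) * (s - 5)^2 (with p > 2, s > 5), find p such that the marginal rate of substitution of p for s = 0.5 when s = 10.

p = 7

MU_p = (s−5)^2, MU_s = 2·(p−2)·(s−5).
MRS = (1/2)·(s−5)/(p−2).
Substitute s = 10: MRS = 2.5/(p − 2). Setting this equal to 0.5 gives p − 2 = 2.5/0.5 = 5, so p = 7.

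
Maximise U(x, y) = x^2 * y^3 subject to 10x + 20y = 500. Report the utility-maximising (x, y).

MU_x = 2·x·y^3 and MU_y = 3·x^2·y^2.
MRS = MU_x/MU_y = (2/3)·y/x.
Tangency: set MRS = p_x/p_y = 10/20 = 0.5.
So (2/3)·y/x = 0.5, i.e. y = 0.75·x.
Substitute into the budget 10·x + 20·y = 500: 25·x = 500, so x* = 20.
Then y* = 0.75·20 = 15.

x* = 20, y* = 15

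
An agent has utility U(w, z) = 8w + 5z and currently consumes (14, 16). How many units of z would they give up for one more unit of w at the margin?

MU_w = 8, MU_z = 5, so MRS = 8/5 = 1.6 at every bundle.
At (14, 16): MRS = 1.6.
That is, one extra unit of w is worth 1.6 units of z at the margin.

MRS = 1.6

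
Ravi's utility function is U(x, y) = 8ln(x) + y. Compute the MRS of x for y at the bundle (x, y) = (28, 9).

MRS = 2/7

MU_x = 8/x, MU_y = 1.
MRS = 8/x ÷ 1.
At (28, 9): MRS = 2/7.
That is, one extra unit of x is worth 2/7 units of y at the margin.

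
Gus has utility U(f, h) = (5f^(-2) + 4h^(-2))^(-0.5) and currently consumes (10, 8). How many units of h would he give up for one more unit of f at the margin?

For CES with ρ = -2, MRS = (5/4)·(h/f)^3.
At (10, 8): MRS = 16/25.
So at (10, 8) the consumer would give up 16/25 units of h for one more unit of f.

MRS = 16/25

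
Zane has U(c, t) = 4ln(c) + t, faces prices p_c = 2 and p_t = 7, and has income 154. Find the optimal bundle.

MU_c = 4/c, MU_t = 1.
MRS = 4/c ÷ 1.
Tangency: set MRS = p_c/p_t = 2/7.
MRS depends only on c: 4/c = 2/7 ⇒ c* = 4/(2/7) = 14.
From the budget, 7·t = 154 − 2·14 = 126, so t* = 18.

c* = 14, t* = 18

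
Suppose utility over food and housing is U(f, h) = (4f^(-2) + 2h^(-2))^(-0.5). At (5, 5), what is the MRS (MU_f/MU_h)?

MRS = 2

For CES with ρ = -2, MRS = (4/2)·(h/f)^3.
At (5, 5): MRS = 2.
So at (5, 5) the consumer would give up 2 units of h for one more unit of f.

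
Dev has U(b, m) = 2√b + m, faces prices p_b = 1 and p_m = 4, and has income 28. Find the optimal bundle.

b* = 16, m* = 3

MU_b = 2/(2√b), MU_m = 1.
MRS = 2/(2√b) ÷ 1.
Tangency: set MRS = p_b/p_m = 1/4 = 0.25.
MRS depends only on b: 1/√b = 0.25 ⇒ √b = 1/0.25 = 4 ⇒ b* = 16.
From the budget, 4·m = 28 − 1·16 = 12, so m* = 3.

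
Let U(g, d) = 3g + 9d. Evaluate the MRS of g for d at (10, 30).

MRS = 1/3

MU_g = 3, MU_d = 9, so MRS = 3/9 = 1/3 at every bundle.
At (10, 30): MRS = 1/3.
The indifference curve has slope −1/3 at this bundle.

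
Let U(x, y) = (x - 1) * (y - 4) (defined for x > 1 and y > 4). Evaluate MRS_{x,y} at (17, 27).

MU_x = (y−4), MU_y = (x−1).
MRS = (y−4)/(x−1).
At (17, 27): MRS = 23/16.
So at (17, 27) the consumer would give up 23/16 units of y for one more unit of x.

MRS = 23/16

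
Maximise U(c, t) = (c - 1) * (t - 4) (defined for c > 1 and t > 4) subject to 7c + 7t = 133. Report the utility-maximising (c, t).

MU_c = (t−4), MU_t = (c−1).
MRS = (t−4)/(c−1).
Tangency: set MRS = p_c/p_t = 7/7 = 1.
So (t − 4)/(c − 1) = 1, i.e. (t − 4) = (c − 1).
Rewrite the budget in excess-of-subsistence terms: 7·(c − 1) + 7·(t − 4) = 133 − 7·1 − 7·4 = 98.
Substituting, 14·(c − 1) = 98, so c − 1 = 7 and c* = 8.
Then t − 4 = 7, so t* = 11.

c* = 8, t* = 11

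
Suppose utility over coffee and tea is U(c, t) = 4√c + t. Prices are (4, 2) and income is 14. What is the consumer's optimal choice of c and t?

MU_c = 4/(2√c), MU_t = 1.
MRS = 4/(2√c) ÷ 1.
Tangency: set MRS = p_c/p_t = 4/2 = 2.
MRS depends only on c: 2/√c = 2 ⇒ √c = 2/2 = 1 ⇒ c* = 1.
From the budget, 2·t = 14 − 4·1 = 10, so t* = 5.

c* = 1, t* = 5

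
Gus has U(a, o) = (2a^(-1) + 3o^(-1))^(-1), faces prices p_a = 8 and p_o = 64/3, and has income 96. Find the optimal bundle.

a* = 4, o* = 3

For CES with ρ = -1, MRS = (2/3)·(o/a)^2.
Tangency: set MRS = p_a/p_o = 8/(64/3) = 0.375.
So (o/a)^2 = 9/16; taking the square root, o/a = 0.75, i.e. o = 0.75·a.
Substitute into the budget 8·a + (64/3)·o = 96: 24·a = 96, so a* = 4 and o* = 0.75·4 = 3.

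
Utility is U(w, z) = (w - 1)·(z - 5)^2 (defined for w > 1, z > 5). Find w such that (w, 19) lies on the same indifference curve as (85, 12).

U(85, 12) = 4116.
Set U(w, 19) = 4116 and solve.
With z = 19: (19 − 5)^2 = 196, so (w − 1) = 4116/196 = 21.
So w = 1 + 21 = 22.
Check: U(22, 19) = 4116.

w = 22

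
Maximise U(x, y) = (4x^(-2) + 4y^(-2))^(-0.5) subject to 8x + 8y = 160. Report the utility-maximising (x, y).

x* = 10, y* = 10

For CES with ρ = -2, MRS = (y/x)^3.
Tangency: set MRS = p_x/p_y = 8/8 = 1.
So (y/x)^3 = 1; taking the cube root, y/x = 1, i.e. y = x.
Substitute into the budget 8·x + 8·y = 160: 16·x = 160, so x* = 10 and y* = 10.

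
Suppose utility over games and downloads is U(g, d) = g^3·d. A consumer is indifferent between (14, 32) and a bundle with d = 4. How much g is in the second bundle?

U(14, 32) = 87808.
Set U(g, 4) = 87808 and solve.
With d = 4: g^3 = 87808/4 = 21952; taking the cube root, g = 28.
Check: U(28, 4) = 87808.

g = 28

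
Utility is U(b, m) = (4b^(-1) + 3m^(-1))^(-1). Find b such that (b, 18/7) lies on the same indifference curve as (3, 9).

b = 8

U depends on (b, m) only through S = 4b^(-1) + 3m^(-1), so equal utility means equal S. At (3, 9): S = 5/3.
With m = 18/7: 3·(18/7)^(-1) = 7/6, so 4b^(-1) = 5/3 − 7/6 = 0.5, i.e. b^(-1) = 0.125.
Hence b = 1/0.125 = 8.
Check: U(8, 18/7) = 0.6.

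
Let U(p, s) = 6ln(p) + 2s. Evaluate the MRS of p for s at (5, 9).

MRS = 0.6

MU_p = 6/p, MU_s = 2.
MRS = 6/p ÷ 2.
At (5, 9): MRS = 0.6.
That is, one extra unit of p is worth 0.6 units of s at the margin.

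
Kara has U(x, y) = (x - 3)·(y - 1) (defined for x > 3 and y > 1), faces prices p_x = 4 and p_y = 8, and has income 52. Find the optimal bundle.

MU_x = (y−1), MU_y = (x−3).
MRS = (y−1)/(x−3).
Tangency: set MRS = p_x/p_y = 4/8 = 0.5.
So (y − 1)/(x − 3) = 0.5, i.e. (y − 1) = 0.5·(x − 3).
Rewrite the budget in excess-of-subsistence terms: 4·(x − 3) + 8·(y − 1) = 52 − 4·3 − 8·1 = 32.
Substituting, 8·(x − 3) = 32, so x − 3 = 4 and x* = 7.
Then y − 1 = 0.5·4 = 2, so y* = 3.

x* = 7, y* = 3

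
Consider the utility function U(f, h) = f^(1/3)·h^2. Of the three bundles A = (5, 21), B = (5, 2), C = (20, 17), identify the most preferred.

Bundle C

Evaluate utility at each bundle:
U(A) = 754.099.
U(B) = 6.840.
U(C) = 784.467.
Highest utility is C, so C ≻ A ≻ B.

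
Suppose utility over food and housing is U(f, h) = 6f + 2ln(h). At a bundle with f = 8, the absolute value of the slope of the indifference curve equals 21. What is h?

h = 7

MU_f = 6, MU_h = 2/h.
MRS = 6 ÷ (2/h).
MRS depends only on h: 3·h = 21 ⇒ h = 21/3 = 7.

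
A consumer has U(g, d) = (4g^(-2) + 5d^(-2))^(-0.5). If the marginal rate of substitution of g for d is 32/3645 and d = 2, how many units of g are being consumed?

For CES with ρ = -2, MRS = (4/5)·(d/g)^3.
Setting (4/5)·(2/g)^3 = 32/3645 gives (2/g)^3 = 8/729, so 2/g = 2/9 and g = 9.

g = 9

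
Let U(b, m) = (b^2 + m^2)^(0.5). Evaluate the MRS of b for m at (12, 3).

For CES with ρ = 2, MRS = (m/b)^(-1).
At (12, 3): MRS = 4.
So at (12, 3) the consumer would give up 4 units of m for one more unit of b.

MRS = 4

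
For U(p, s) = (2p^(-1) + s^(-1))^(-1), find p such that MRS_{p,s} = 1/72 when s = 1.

For CES with ρ = -1, MRS = (2/1)·(s/p)^2.
Setting (2/1)·(1/p)^2 = 1/72 gives (1/p)^2 = 1/144, so 1/p = 1/12 and p = 12.

p = 12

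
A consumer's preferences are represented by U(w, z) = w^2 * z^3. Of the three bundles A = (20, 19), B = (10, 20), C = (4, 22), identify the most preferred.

Evaluate utility at each bundle:
U(A) = 2743600.
U(B) = 800000.
U(C) = 170368.
Highest utility is A, so A ≻ B ≻ C.

Bundle A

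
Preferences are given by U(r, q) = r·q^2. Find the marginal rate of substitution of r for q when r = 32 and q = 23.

MRS = 23/64

MU_r = q^2 and MU_q = 2·r·q.
MRS = MU_r/MU_q = (1/2)·q/r.
At (32, 23): MRS = 23/64.
The indifference curve has slope −23/64 at this bundle.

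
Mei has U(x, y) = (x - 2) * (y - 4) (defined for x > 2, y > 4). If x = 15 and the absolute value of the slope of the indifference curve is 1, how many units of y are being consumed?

y = 17

MU_x = (y−4), MU_y = (x−2).
MRS = (y−4)/(x−2).
Substitute x = 15: MRS = (y − 4)/13. Setting this equal to 1 gives y − 4 = 1·13 = 13, so y = 17.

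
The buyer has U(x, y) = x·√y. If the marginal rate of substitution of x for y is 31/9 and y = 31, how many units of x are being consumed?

MU_x = √y and MU_y = 0.5·x·y^(-0.5).
MRS = MU_x/MU_y = (2)·y/x.
Substitute y = 31: MRS = 62/x. Setting 62/x = 31/9 gives x = 62/(31/9) = 18.

x = 18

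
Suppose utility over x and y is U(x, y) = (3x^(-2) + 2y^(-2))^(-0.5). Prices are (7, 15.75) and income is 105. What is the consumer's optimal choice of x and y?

x* = 6, y* = 4

For CES with ρ = -2, MRS = (3/2)·(y/x)^3.
Tangency: set MRS = p_x/p_y = 7/15.75 = 4/9.
So (y/x)^3 = 8/27; taking the cube root, y/x = 2/3, i.e. y = (2/3)·x.
Substitute into the budget 7·x + 15.75·y = 105: 17.5·x = 105, so x* = 6 and y* = (2/3)·6 = 4.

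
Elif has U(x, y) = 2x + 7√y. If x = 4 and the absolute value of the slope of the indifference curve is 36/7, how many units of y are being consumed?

MU_x = 2, MU_y = 7/(2√y).
MRS = 2 ÷ (7/(2√y)).
MRS depends only on y: (4/7)·√y = 36/7 ⇒ √y = (36/7)/(4/7) = 9 ⇒ y = 81.

y = 81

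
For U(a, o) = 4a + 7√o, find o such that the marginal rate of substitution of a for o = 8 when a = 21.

o = 49

MU_a = 4, MU_o = 7/(2√o).
MRS = 4 ÷ (7/(2√o)).
MRS depends only on o: (8/7)·√o = 8 ⇒ √o = 8/(8/7) = 7 ⇒ o = 49.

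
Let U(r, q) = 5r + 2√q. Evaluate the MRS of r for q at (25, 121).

MRS = 55

MU_r = 5, MU_q = 2/(2√q).
MRS = 5 ÷ (2/(2√q)).
At (25, 121): MRS = 55.
That is, one extra unit of r is worth 55 units of q at the margin.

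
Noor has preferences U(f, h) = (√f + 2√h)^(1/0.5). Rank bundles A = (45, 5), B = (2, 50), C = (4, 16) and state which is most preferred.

Evaluate utility at each bundle:
U(A) = 125.000.
U(B) = 242.000.
U(C) = 100.000.
Highest utility is B, so B ≻ A ≻ C.

Bundle B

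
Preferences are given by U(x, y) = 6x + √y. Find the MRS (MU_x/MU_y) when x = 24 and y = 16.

MRS = 48

MU_x = 6, MU_y = 1/(2√y).
MRS = 6 ÷ (1/(2√y)).
At (24, 16): MRS = 48.
That is, one extra unit of x is worth 48 units of y at the margin.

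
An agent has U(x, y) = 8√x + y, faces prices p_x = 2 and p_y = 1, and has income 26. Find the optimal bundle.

x* = 4, y* = 18

MU_x = 8/(2√x), MU_y = 1.
MRS = 8/(2√x) ÷ 1.
Tangency: set MRS = p_x/p_y = 2/1 = 2.
MRS depends only on x: 4/√x = 2 ⇒ √x = 4/2 = 2 ⇒ x* = 4.
From the budget, 1·y = 26 − 2·4 = 18, so y* = 18.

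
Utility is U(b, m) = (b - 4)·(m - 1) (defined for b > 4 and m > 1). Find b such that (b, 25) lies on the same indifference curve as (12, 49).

b = 20

U(12, 49) = 384.
Set U(b, 25) = 384 and solve.
With m = 25: (25 − 1) = 24, so (b − 4) = 384/24 = 16.
So b = 4 + 16 = 20.
Check: U(20, 25) = 384.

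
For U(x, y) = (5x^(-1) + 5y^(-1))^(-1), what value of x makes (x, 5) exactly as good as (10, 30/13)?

x = 3

U depends on (x, y) only through S = 5x^(-1) + 5y^(-1), so equal utility means equal S. At (10, 30/13): S = 8/3.
With y = 5: 5·5^(-1) = 1, so 5x^(-1) = 8/3 − 1 = 5/3, i.e. x^(-1) = 1/3.
Hence x = 1/(1/3) = 3.
Check: U(3, 5) = 0.375.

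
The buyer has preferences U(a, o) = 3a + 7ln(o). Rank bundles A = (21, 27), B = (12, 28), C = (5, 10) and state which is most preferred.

Bundle A

Evaluate utility at each bundle:
U(A) = 86.071.
U(B) = 59.325.
U(C) = 31.118.
Highest utility is A, so A ≻ B ≻ C.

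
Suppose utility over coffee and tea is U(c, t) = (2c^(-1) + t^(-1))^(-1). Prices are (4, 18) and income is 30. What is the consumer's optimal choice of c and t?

For CES with ρ = -1, MRS = (2/1)·(t/c)^2.
Tangency: set MRS = p_c/p_t = 4/18 = 2/9.
So (t/c)^2 = 1/9; taking the square root, t/c = 1/3, i.e. t = (1/3)·c.
Substitute into the budget 4·c + 18·t = 30: 10·c = 30, so c* = 3 and t* = (1/3)·3 = 1.

c* = 3, t* = 1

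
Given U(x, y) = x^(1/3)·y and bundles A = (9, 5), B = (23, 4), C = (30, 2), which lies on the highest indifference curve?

Bundle B

Evaluate utility at each bundle:
U(A) = 10.400.
U(B) = 11.375.
U(C) = 6.214.
Highest utility is B, so B ≻ A ≻ C.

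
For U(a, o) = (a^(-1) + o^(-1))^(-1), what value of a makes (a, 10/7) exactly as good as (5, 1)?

U depends on (a, o) only through S = a^(-1) + o^(-1), so equal utility means equal S. At (5, 1): S = 1.2.
With o = 10/7: (10/7)^(-1) = 0.7, so a^(-1) = 1.2 − 0.7 = 0.5.
Hence a = 1/0.5 = 2.
Check: U(2, 10/7) = 0.8333.

a = 2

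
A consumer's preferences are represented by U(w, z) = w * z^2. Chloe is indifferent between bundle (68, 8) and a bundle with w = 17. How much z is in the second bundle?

z = 16

U(68, 8) = 4352.
Set U(17, z) = 4352 and solve.
With w = 17: z^2 = 4352/17 = 256; taking the square root, z = 16.
Check: U(17, 16) = 4352.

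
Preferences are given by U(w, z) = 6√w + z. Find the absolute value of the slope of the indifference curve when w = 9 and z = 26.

MU_w = 6/(2√w), MU_z = 1.
MRS = 6/(2√w) ÷ 1.
At (9, 26): MRS = 1.
So at (9, 26) the consumer would give up 1 units of z for one more unit of w.

MRS = 1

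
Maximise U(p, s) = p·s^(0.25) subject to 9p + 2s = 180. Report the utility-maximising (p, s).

MU_p = s^(0.25) and MU_s = 0.25·p·s^(-0.75).
MRS = MU_p/MU_s = (4)·s/p.
Tangency: set MRS = p_p/p_s = 9/2 = 4.5.
So (4)·s/p = 4.5, i.e. s = 1.125·p.
Substitute into the budget 9·p + 2·s = 180: 11.25·p = 180, so p* = 16.
Then s* = 1.125·16 = 18.

p* = 16, s* = 18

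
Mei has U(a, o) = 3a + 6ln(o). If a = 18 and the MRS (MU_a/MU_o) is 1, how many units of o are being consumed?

MU_a = 3, MU_o = 6/o.
MRS = 3 ÷ (6/o).
MRS depends only on o: 0.5·o = 1 ⇒ o = 1/0.5 = 2.

o = 2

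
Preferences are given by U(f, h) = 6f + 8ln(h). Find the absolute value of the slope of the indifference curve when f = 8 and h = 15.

MRS = 11.25

MU_f = 6, MU_h = 8/h.
MRS = 6 ÷ (8/h).
At (8, 15): MRS = 11.25.
So at (8, 15) the consumer would give up 11.25 units of h for one more unit of f.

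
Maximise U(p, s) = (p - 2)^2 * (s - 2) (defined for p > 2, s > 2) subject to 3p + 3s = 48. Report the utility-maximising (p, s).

p* = 10, s* = 6

MU_p = 2·(p−2)·(s−2), MU_s = (p−2)^2.
MRS = (2/1)·(s−2)/(p−2).
Tangency: set MRS = p_p/p_s = 3/3 = 1.
So (2/1)·(s − 2)/(p − 2) = 1, i.e. (s − 2) = 0.5·(p − 2).
Rewrite the budget in excess-of-subsistence terms: 3·(p − 2) + 3·(s − 2) = 48 − 3·2 − 3·2 = 36.
Substituting, 4.5·(p − 2) = 36, so p − 2 = 8 and p* = 10.
Then s − 2 = 0.5·8 = 4, so s* = 6.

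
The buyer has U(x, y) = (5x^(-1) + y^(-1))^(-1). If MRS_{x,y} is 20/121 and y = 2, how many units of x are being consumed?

For CES with ρ = -1, MRS = (5/1)·(y/x)^2.
Setting (5/1)·(2/x)^2 = 20/121 gives (2/x)^2 = 4/121, so 2/x = 2/11 and x = 11.

x = 11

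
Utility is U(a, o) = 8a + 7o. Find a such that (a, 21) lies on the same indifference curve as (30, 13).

U(30, 13) = 331.
Set U(a, 21) = 331 and solve.
8a + 7·21 = 331 ⇒ 8a = 184 ⇒ a = 23.
Check: U(23, 21) = 331.

a = 23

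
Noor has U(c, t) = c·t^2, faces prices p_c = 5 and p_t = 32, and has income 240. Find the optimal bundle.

MU_c = t^2 and MU_t = 2·c·t.
MRS = MU_c/MU_t = (1/2)·t/c.
Tangency: set MRS = p_c/p_t = 5/32.
So (1/2)·t/c = 5/32, i.e. t = (5/16)·c.
Substitute into the budget 5·c + 32·t = 240: 15·c = 240, so c* = 16.
Then t* = (5/16)·16 = 5.

c* = 16, t* = 5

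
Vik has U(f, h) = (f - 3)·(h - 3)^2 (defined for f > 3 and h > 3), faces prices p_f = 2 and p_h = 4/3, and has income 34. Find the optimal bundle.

MU_f = (h−3)^2, MU_h = 2·(f−3)·(h−3).
MRS = (1/2)·(h−3)/(f−3).
Tangency: set MRS = p_f/p_h = 2/(4/3) = 1.5.
So (1/2)·(h − 3)/(f − 3) = 1.5, i.e. (h − 3) = 3·(f − 3).
Rewrite the budget in excess-of-subsistence terms: 2·(f − 3) + (4/3)·(h − 3) = 34 − 2·3 − (4/3)·3 = 24.
Substituting, 6·(f − 3) = 24, so f − 3 = 4 and f* = 7.
Then h − 3 = 3·4 = 12, so h* = 15.

f* = 7, h* = 15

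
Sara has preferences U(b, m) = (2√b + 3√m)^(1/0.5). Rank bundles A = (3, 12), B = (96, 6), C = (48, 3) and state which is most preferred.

Bundle B

Evaluate utility at each bundle:
U(A) = 192.000.
U(B) = 726.000.
U(C) = 363.000.
Highest utility is B, so B ≻ C ≻ A.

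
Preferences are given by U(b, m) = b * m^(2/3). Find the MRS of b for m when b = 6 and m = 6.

MU_b = m^(2/3) and MU_m = 2/3·b·m^(-1/3).
MRS = MU_b/MU_m = (1.5)·m/b.
At (6, 6): MRS = 1.5.
So at (6, 6) the consumer would give up 1.5 units of m for one more unit of b.

MRS = 1.5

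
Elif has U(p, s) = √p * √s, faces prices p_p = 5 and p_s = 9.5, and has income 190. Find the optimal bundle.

p* = 19, s* = 10

MU_p = 0.5·p^(-0.5)·√s and MU_s = 0.5·√p·s^(-0.5).
MRS = MU_p/MU_s = s/p.
Tangency: set MRS = p_p/p_s = 5/9.5 = 10/19.
So s/p = 10/19, i.e. s = (10/19)·p.
Substitute into the budget 5·p + 9.5·s = 190: 10·p = 190, so p* = 19.
Then s* = (10/19)·19 = 10.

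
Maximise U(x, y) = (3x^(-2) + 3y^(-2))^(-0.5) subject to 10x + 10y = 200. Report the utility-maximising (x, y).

x* = 10, y* = 10

For CES with ρ = -2, MRS = (y/x)^3.
Tangency: set MRS = p_x/p_y = 10/10 = 1.
So (y/x)^3 = 1; taking the cube root, y/x = 1, i.e. y = x.
Substitute into the budget 10·x + 10·y = 200: 20·x = 200, so x* = 10 and y* = 10.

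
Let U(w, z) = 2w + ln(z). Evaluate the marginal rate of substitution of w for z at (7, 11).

MU_w = 2, MU_z = 1/z.
MRS = 2 ÷ (1/z).
At (7, 11): MRS = 22.
That is, one extra unit of w is worth 22 units of z at the margin.

MRS = 22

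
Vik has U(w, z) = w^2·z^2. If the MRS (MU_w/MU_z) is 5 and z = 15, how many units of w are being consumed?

MU_w = 2·w·z^2 and MU_z = 2·w^2·z.
MRS = MU_w/MU_z = z/w.
Substitute z = 15: MRS = 15/w. Setting 15/w = 5 gives w = 15/5 = 3.

w = 3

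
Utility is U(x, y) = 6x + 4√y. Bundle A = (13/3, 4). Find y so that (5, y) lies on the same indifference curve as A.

U(13/3, 4) = 34.
Set U(5, y) = 34 and solve.
With x = 5: 4√y = 34 − 6·5 = 4, so √y = 1 and y = 1.
Check: U(5, 1) = 34.

y = 1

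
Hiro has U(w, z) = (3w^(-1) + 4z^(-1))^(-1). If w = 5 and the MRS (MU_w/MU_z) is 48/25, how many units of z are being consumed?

For CES with ρ = -1, MRS = (3/4)·(z/w)^2.
Setting (3/4)·(z/5)^2 = 48/25 gives (z/5)^2 = 64/25, so z/5 = 1.6 and z = 8.

z = 8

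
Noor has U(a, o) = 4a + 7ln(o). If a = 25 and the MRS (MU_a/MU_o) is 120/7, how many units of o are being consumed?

o = 30

MU_a = 4, MU_o = 7/o.
MRS = 4 ÷ (7/o).
MRS depends only on o: (4/7)·o = 120/7 ⇒ o = (120/7)/(4/7) = 30.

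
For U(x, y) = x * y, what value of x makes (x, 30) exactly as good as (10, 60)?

U(10, 60) = 600.
Set U(x, 30) = 600 and solve.
With y = 30: x = 600/30 = 20.
Check: U(20, 30) = 600.

x = 20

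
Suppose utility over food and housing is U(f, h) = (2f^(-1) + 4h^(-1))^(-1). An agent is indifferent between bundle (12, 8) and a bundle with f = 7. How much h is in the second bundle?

h = 10.5

U depends on (f, h) only through S = 2f^(-1) + 4h^(-1), so equal utility means equal S. At (12, 8): S = 2/3.
With f = 7: 2·7^(-1) = 2/7, so 4h^(-1) = 2/3 − 2/7 = 8/21, i.e. h^(-1) = 2/21.
Hence h = 1/(2/21) = 10.5.
Check: U(7, 10.5) = 1.5.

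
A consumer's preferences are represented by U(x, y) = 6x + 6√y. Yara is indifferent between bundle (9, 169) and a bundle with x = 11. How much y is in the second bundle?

U(9, 169) = 132.
Set U(11, y) = 132 and solve.
With x = 11: 6√y = 132 − 6·11 = 66, so √y = 11 and y = 121.
Check: U(11, 121) = 132.

y = 121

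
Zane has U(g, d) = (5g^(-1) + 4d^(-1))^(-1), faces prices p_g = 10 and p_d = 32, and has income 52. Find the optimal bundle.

g* = 2, d* = 1

For CES with ρ = -1, MRS = (5/4)·(d/g)^2.
Tangency: set MRS = p_g/p_d = 10/32 = 5/16.
So (d/g)^2 = 0.25; taking the square root, d/g = 0.5, i.e. d = 0.5·g.
Substitute into the budget 10·g + 32·d = 52: 26·g = 52, so g* = 2 and d* = 0.5·2 = 1.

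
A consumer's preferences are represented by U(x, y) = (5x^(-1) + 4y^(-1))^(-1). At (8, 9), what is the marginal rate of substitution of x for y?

MRS = 405/256

For CES with ρ = -1, MRS = (5/4)·(y/x)^2.
At (8, 9): MRS = 405/256.
The indifference curve has slope −405/256 at this bundle.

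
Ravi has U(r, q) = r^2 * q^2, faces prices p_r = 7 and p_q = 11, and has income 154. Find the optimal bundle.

r* = 11, q* = 7

MU_r = 2·r·q^2 and MU_q = 2·r^2·q.
MRS = MU_r/MU_q = q/r.
Tangency: set MRS = p_r/p_q = 7/11.
So q/r = 7/11, i.e. q = (7/11)·r.
Substitute into the budget 7·r + 11·q = 154: 14·r = 154, so r* = 11.
Then q* = (7/11)·11 = 7.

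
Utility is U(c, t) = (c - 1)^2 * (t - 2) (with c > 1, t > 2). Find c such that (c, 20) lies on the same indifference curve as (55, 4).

c = 19

U(55, 4) = 5832.
Set U(c, 20) = 5832 and solve.
With t = 20: (20 − 2) = 18, so (c − 1)^2 = 5832/18 = 324.
Taking the square root (with c > 1): c − 1 = 18, so c = 19.
Check: U(19, 20) = 5832.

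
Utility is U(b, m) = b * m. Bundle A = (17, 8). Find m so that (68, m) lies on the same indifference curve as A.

m = 2

U(17, 8) = 136.
Set U(68, m) = 136 and solve.
With b = 68: m = 136/68 = 2.
Check: U(68, 2) = 136.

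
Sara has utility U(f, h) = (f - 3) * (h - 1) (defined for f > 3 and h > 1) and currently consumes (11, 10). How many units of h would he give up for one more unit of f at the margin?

MU_f = (h−1), MU_h = (f−3).
MRS = (h−1)/(f−3).
At (11, 10): MRS = 1.125.
That is, one extra unit of f is worth 1.125 units of h at the margin.

MRS = 1.125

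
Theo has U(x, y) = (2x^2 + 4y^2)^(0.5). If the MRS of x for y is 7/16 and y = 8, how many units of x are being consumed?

For CES with ρ = 2, MRS = (2/4)·(y/x)^(-1).
Setting (2/4)·(8/x)^(-1) = 7/16 gives (8/x)^(-1) = 0.875, so 8/x = 8/7 and x = 7.

x = 7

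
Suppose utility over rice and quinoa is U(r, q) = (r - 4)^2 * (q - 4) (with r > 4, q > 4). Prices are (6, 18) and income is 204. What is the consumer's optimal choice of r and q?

MU_r = 2·(r−4)·(q−4), MU_q = (r−4)^2.
MRS = (2/1)·(q−4)/(r−4).
Tangency: set MRS = p_r/p_q = 6/18 = 1/3.
So (2/1)·(q − 4)/(r − 4) = 1/3, i.e. (q − 4) = (1/6)·(r − 4).
Rewrite the budget in excess-of-subsistence terms: 6·(r − 4) + 18·(q − 4) = 204 − 6·4 − 18·4 = 108.
Substituting, 9·(r − 4) = 108, so r − 4 = 12 and r* = 16.
Then q − 4 = (1/6)·12 = 2, so q* = 6.

r* = 16, q* = 6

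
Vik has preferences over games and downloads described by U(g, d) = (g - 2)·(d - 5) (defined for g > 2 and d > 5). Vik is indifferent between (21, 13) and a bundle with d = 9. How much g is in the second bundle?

g = 40

U(21, 13) = 152.
Set U(g, 9) = 152 and solve.
With d = 9: (9 − 5) = 4, so (g − 2) = 152/4 = 38.
So g = 2 + 38 = 40.
Check: U(40, 9) = 152.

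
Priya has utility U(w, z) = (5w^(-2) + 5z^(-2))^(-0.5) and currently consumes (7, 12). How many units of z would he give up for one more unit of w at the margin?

For CES with ρ = -2, MRS = (z/w)^3.
At (7, 12): MRS = 1728/343.
That is, one extra unit of w is worth 1728/343 units of z at the margin.

MRS = 1728/343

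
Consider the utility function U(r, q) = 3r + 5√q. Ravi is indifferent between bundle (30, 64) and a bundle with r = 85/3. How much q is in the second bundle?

q = 81

U(30, 64) = 130.
Set U(85/3, q) = 130 and solve.
With r = 85/3: 5√q = 130 − 3·85/3 = 45, so √q = 9 and q = 81.
Check: U(85/3, 81) = 130.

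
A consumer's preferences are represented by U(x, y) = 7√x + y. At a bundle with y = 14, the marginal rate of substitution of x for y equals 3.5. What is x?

x = 1

MU_x = 7/(2√x), MU_y = 1.
MRS = 7/(2√x) ÷ 1.
MRS depends only on x: 3.5/√x = 3.5 ⇒ √x = 3.5/3.5 = 1 ⇒ x = 1.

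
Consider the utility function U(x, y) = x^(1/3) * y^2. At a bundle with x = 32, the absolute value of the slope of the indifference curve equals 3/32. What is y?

y = 18

MU_x = 1/3·x^(-2/3)·y^2 and MU_y = 2·x^(1/3)·y.
MRS = MU_x/MU_y = (1/6)·y/x.
Substitute x = 32: MRS = y/192. Setting y/192 = 3/32 gives y = (3/32)·192 = 18.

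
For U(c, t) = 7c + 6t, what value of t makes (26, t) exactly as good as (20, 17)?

t = 10

U(20, 17) = 242.
Set U(26, t) = 242 and solve.
7·26 + 6t = 242 ⇒ 6t = 60 ⇒ t = 10.
Check: U(26, 10) = 242.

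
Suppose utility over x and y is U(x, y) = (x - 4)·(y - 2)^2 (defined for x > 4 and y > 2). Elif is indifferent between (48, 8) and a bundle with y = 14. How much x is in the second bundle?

x = 15

U(48, 8) = 1584.
Set U(x, 14) = 1584 and solve.
With y = 14: (14 − 2)^2 = 144, so (x − 4) = 1584/144 = 11.
So x = 4 + 11 = 15.
Check: U(15, 14) = 1584.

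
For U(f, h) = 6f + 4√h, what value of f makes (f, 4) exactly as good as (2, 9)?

f = 8/3

U(2, 9) = 24.
Set U(f, 4) = 24 and solve.
With h = 4: √4 = 2, so 6f = 24 − 4·2 = 16 and f = 8/3.
Check: U(8/3, 4) = 24.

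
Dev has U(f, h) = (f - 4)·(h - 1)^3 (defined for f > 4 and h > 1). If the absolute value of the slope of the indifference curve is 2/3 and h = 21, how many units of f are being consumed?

MU_f = (h−1)^3, MU_h = 3·(f−4)·(h−1)^2.
MRS = (1/3)·(h−1)/(f−4).
Substitute h = 21: MRS = (20/3)/(f − 4). Setting this equal to 2/3 gives f − 4 = (20/3)/(2/3) = 10, so f = 14.

f = 14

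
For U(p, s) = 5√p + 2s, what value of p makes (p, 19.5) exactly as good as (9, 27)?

p = 36

U(9, 27) = 69.
Set U(p, 19.5) = 69 and solve.
With s = 19.5: 5√p = 69 − 2·19.5 = 30, so √p = 6 and p = 36.
Check: U(36, 19.5) = 69.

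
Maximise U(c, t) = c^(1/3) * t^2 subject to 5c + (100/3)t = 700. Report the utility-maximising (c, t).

c* = 20, t* = 18

MU_c = 1/3·c^(-2/3)·t^2 and MU_t = 2·c^(1/3)·t.
MRS = MU_c/MU_t = (1/6)·t/c.
Tangency: set MRS = p_c/p_t = 5/(100/3) = 0.15.
So (1/6)·t/c = 0.15, i.e. t = 0.9·c.
Substitute into the budget 5·c + (100/3)·t = 700: 35·c = 700, so c* = 20.
Then t* = 0.9·20 = 18.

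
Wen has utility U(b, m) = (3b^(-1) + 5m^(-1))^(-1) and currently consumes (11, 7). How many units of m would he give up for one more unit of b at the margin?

For CES with ρ = -1, MRS = (3/5)·(m/b)^2.
At (11, 7): MRS = 147/605.
So at (11, 7) the consumer would give up 147/605 units of m for one more unit of b.

MRS = 147/605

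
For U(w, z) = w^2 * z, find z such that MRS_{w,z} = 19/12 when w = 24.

z = 19

MU_w = 2·w·z and MU_z = w^2.
MRS = MU_w/MU_z = (2/1)·z/w.
Substitute w = 24: MRS = z/12. Setting z/12 = 19/12 gives z = (19/12)·12 = 19.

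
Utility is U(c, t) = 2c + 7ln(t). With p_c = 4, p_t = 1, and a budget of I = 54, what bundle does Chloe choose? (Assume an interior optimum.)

c* = 10, t* = 14

MU_c = 2, MU_t = 7/t.
MRS = 2 ÷ (7/t).
Tangency: set MRS = p_c/p_t = 4/1 = 4.
MRS depends only on t: (2/7)·t = 4 ⇒ t* = 4/(2/7) = 14.
From the budget, 4·c = 54 − 1·14 = 40, so c* = 10.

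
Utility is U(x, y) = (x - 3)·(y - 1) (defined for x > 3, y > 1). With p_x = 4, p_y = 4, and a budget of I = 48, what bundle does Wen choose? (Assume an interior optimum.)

x* = 7, y* = 5

MU_x = (y−1), MU_y = (x−3).
MRS = (y−1)/(x−3).
Tangency: set MRS = p_x/p_y = 4/4 = 1.
So (y − 1)/(x − 3) = 1, i.e. (y − 1) = (x − 3).
Rewrite the budget in excess-of-subsistence terms: 4·(x − 3) + 4·(y − 1) = 48 − 4·3 − 4·1 = 32.
Substituting, 8·(x − 3) = 32, so x − 3 = 4 and x* = 7.
Then y − 1 = 4, so y* = 5.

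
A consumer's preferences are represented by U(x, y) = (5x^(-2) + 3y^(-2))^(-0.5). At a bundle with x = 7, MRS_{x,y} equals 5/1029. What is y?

For CES with ρ = -2, MRS = (5/3)·(y/x)^3.
Setting (5/3)·(y/7)^3 = 5/1029 gives (y/7)^3 = 1/343, so y/7 = 1/7 and y = 1.

y = 1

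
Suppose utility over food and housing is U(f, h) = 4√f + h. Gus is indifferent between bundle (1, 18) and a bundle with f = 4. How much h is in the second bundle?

h = 14

U(1, 18) = 22.
Set U(4, h) = 22 and solve.
With f = 4: √4 = 2, so h = 22 − 4·2 = 14.
Check: U(4, 14) = 22.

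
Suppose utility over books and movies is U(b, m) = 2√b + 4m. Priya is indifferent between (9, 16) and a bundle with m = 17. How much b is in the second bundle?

U(9, 16) = 70.
Set U(b, 17) = 70 and solve.
With m = 17: 2√b = 70 − 4·17 = 2, so √b = 1 and b = 1.
Check: U(1, 17) = 70.

b = 1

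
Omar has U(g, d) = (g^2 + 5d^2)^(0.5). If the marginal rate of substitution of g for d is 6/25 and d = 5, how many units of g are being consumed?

For CES with ρ = 2, MRS = (1/5)·(d/g)^(-1).
Setting (1/5)·(5/g)^(-1) = 6/25 gives (5/g)^(-1) = 1.2, so 5/g = 5/6 and g = 6.

g = 6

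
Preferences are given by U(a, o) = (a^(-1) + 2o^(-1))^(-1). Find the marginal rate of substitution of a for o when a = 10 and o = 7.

For CES with ρ = -1, MRS = (1/2)·(o/a)^2.
At (10, 7): MRS = 49/200.
The indifference curve has slope −49/200 at this bundle.

MRS = 49/200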